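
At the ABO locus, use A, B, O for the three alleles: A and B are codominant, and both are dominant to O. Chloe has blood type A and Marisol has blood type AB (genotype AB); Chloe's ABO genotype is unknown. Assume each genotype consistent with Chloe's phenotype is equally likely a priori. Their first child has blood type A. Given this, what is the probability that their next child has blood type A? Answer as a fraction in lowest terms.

Possible genotypes: Chloe ∈ {AA, AO}; Marisol ∈ {AB}.
Weight each parental genotype pair by prior × P(type-A child):
  AA × AB: posterior weight 1/2; P(next child type A) = 1/2.
  AO × AB: posterior weight 1/2; P(next child type A) = 1/2.
Weighted sum = 1/2.

1/2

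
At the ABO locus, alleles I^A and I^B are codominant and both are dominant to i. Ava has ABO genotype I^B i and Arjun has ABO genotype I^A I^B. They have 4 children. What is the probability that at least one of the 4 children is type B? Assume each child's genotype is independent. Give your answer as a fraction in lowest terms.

15/16

ABO cross I^B i × I^A I^B → 1/4 A, 1/2 B, 1/4 AB.
So P(type B) = 1/2 per child.
P(none) = (1/2)^4 = 1/16; P(at least one) = 1 − 1/16 = 15/16.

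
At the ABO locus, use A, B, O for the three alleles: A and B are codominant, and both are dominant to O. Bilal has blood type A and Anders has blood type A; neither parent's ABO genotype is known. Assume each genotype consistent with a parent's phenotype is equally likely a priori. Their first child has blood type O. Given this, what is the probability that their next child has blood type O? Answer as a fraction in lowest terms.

1/4

Possible genotypes: Bilal ∈ {AA, AO}; Anders ∈ {AA, AO}.
Weight each parental genotype pair by prior × P(type-O child):
  AO × AO: posterior weight 1; P(next child type O) = 1/4.
Weighted sum = 1/4.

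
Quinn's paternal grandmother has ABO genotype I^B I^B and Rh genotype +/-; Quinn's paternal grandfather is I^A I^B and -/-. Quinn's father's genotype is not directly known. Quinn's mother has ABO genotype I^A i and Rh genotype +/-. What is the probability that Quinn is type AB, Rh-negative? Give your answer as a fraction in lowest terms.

Quinn's father's ABO genotype from I^B I^B × I^A I^B: 1/2 I^A I^B, 1/2 I^B I^B.
Crossing each possibility with the mother I^A i and summing P(type AB): 1/2·1/4 + 1/2·1/2 = 3/8.
Similarly for Rh via the father's Rh distribution: P(Rh-) = 3/8.
Independent loci: 3/8 × 3/8 = 9/64.

9/64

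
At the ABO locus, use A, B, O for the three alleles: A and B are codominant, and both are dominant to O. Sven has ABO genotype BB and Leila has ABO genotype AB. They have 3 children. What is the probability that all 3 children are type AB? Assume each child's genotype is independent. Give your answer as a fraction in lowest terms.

ABO cross BB × AB → 1/2 B, 1/2 AB.
So P(type AB) = 1/2 per child.
All 3 independent: (1/2)^3 = 1/8.

1/8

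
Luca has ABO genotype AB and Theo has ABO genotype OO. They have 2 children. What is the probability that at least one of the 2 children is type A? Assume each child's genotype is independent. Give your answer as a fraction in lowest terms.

ABO cross AB × OO → 1/2 A, 1/2 B.
So P(type A) = 1/2 per child.
P(none) = (1/2)^2 = 1/4; P(at least one) = 1 − 1/4 = 3/4.

3/4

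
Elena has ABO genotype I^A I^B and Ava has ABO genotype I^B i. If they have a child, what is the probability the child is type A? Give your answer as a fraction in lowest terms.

ABO cross I^A I^B × I^B i → offspring phenotypes: 1/4 A, 1/2 B, 1/4 AB.
So P(type A) = 1/4.

1/4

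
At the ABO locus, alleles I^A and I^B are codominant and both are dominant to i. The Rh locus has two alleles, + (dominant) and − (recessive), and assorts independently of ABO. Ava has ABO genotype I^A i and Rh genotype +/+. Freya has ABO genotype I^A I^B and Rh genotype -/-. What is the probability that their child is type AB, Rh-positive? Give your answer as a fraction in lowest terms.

ABO cross I^A i × I^A I^B → offspring phenotypes: 1/2 A, 1/4 B, 1/4 AB.
Rh cross +/+ × -/- → 1 Rh+.
Independent loci: P(type AB, Rh-positive) = 1/4 × 1 = 1/4.

1/4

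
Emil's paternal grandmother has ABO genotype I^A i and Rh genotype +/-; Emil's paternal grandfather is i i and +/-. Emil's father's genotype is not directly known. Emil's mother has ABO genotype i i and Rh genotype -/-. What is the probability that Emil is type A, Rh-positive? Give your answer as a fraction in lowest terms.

1/8

Emil's father's ABO genotype from I^A i × i i: 1/2 I^A i, 1/2 i i.
Crossing each possibility with the mother i i and summing P(type A): 1/2·1/2 + 1/2·0 = 1/4.
Similarly for Rh via the father's Rh distribution: P(Rh+) = 1/2.
Independent loci: 1/4 × 1/2 = 1/8.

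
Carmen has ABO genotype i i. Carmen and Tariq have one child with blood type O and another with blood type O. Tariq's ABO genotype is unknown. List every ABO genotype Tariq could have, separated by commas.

For each candidate genotype of Tariq, check whether crossing it with i i can produce every observed child phenotype.
  I^A I^A → possible child types {A} ✗
  I^A I^B → possible child types {A, B} ✗
  I^A i → possible child types {O, A} ✓
  I^B I^B → possible child types {B} ✗
  I^B i → possible child types {O, B} ✓
  i i → possible child types {O} ✓

I^A i, I^B i, i i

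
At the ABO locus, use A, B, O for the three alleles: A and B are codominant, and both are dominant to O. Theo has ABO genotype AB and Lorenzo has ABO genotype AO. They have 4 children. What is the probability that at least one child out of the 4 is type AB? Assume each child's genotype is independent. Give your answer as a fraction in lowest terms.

ABO cross AB × AO → 1/2 A, 1/4 B, 1/4 AB.
So P(type AB) = 1/4 per child.
P(none) = (3/4)^4 = 81/256; P(at least one) = 1 − 81/256 = 175/256.

175/256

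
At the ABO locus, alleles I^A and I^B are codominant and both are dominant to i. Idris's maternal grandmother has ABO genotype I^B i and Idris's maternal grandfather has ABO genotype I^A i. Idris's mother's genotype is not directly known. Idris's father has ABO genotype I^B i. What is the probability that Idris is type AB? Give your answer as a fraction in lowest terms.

1/8

Idris's mother's ABO genotype from I^B i × I^A i: 1/4 I^A I^B, 1/4 I^A i, 1/4 I^B i, 1/4 i i.
Crossing each possibility with the father I^B i and summing P(type AB): 1/4·1/4 + 1/4·1/4 + 1/4·0 + 1/4·0 = 1/8.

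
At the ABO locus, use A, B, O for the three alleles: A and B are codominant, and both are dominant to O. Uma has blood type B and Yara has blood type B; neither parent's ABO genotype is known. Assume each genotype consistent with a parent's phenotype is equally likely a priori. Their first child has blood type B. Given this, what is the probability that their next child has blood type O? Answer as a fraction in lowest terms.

Possible genotypes: Uma ∈ {BB, BO}; Yara ∈ {BB, BO}.
Weight each parental genotype pair by prior × P(type-B child):
  BB × BB: posterior weight 4/15; P(next child type O) = 0.
  BB × BO: posterior weight 4/15; P(next child type O) = 0.
  BO × BB: posterior weight 4/15; P(next child type O) = 0.
  BO × BO: posterior weight 1/5; P(next child type O) = 1/4.
Weighted sum = 1/20.

1/20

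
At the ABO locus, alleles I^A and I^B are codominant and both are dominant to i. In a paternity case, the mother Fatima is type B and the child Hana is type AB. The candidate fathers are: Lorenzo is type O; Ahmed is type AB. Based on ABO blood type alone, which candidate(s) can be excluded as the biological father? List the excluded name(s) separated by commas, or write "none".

A candidate is excluded only if no genotype consistent with his phenotype could produce a type AB child with a type B mother.
Lorenzo (type O): no genotype consistent with that phenotype can produce a type-AB child with a type-B mother.

Lorenzo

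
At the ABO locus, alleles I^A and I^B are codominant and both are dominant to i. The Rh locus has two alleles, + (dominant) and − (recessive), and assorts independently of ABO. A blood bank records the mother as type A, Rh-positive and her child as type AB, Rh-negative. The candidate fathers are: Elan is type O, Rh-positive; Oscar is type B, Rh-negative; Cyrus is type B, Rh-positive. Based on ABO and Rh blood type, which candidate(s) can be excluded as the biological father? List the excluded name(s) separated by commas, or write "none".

A candidate is excluded only if no genotype consistent with his phenotype could produce a type AB, Rh-negative child with a type A, Rh-positive mother.
Elan (type O, Rh+): no genotype consistent with that phenotype can produce a type-AB Rh- child with a type-A mother.

Elan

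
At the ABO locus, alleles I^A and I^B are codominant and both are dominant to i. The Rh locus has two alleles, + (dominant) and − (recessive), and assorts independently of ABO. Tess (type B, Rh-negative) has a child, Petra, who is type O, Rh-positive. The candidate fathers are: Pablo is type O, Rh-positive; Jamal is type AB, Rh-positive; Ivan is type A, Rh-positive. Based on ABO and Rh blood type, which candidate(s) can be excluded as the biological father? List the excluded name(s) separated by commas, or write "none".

Jamal

A candidate is excluded only if no genotype consistent with his phenotype could produce a type O, Rh-positive child with a type B, Rh-negative mother.
Jamal (type AB, Rh+): no genotype consistent with that phenotype can produce a type-O Rh+ child with a type-B mother.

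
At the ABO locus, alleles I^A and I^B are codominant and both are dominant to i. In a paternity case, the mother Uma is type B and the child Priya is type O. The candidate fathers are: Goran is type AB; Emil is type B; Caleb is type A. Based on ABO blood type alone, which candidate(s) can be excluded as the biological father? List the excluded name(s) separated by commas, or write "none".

Goran

A candidate is excluded only if no genotype consistent with his phenotype could produce a type O child with a type B mother.
Goran (type AB): no genotype consistent with that phenotype can produce a type-O child with a type-B mother.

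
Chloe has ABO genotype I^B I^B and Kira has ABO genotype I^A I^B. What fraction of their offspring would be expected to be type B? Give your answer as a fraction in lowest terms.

ABO cross I^B I^B × I^A I^B → offspring phenotypes: 1/2 B, 1/2 AB.
So P(type B) = 1/2.

1/2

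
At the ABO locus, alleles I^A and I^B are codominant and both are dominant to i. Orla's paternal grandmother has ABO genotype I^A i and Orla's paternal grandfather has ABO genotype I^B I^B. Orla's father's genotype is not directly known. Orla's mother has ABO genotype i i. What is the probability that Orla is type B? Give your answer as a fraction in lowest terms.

1/2

Orla's father's ABO genotype from I^A i × I^B I^B: 1/2 I^A I^B, 1/2 I^B i.
Crossing each possibility with the mother i i and summing P(type B): 1/2·1/2 + 1/2·1/2 = 1/2.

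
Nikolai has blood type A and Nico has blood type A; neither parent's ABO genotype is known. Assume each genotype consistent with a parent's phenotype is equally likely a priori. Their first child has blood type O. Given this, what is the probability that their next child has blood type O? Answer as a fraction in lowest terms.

Possible genotypes: Nikolai ∈ {I^A I^A, I^A i}; Nico ∈ {I^A I^A, I^A i}.
Weight each parental genotype pair by prior × P(type-O child):
  I^A i × I^A i: posterior weight 1; P(next child type O) = 1/4.
Weighted sum = 1/4.

1/4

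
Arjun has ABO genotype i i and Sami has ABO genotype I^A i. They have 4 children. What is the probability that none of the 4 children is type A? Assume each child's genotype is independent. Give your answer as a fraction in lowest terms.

ABO cross i i × I^A i → 1/2 O, 1/2 A.
So P(type A) = 1/2 per child.
P(not type A) = 1/2 for one child; (1/2)^4 = 1/16.

1/16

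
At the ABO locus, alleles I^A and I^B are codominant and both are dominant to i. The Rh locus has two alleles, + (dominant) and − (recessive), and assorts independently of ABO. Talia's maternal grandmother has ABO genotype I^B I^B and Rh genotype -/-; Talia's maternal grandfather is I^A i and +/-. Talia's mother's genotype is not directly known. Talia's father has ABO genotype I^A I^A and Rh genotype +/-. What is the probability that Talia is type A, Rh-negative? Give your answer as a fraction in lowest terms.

Talia's mother's ABO genotype from I^B I^B × I^A i: 1/2 I^A I^B, 1/2 I^B i.
Crossing each possibility with the father I^A I^A and summing P(type A): 1/2·1/2 + 1/2·1/2 = 1/2.
Similarly for Rh via the mother's Rh distribution: P(Rh-) = 3/8.
Independent loci: 1/2 × 3/8 = 3/16.

3/16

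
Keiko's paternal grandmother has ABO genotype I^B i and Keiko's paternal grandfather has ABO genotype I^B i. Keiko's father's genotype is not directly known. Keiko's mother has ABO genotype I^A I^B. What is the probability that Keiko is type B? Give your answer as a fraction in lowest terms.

Keiko's father's ABO genotype from I^B i × I^B i: 1/4 I^B I^B, 1/2 I^B i, 1/4 i i.
Crossing each possibility with the mother I^A I^B and summing P(type B): 1/4·1/2 + 1/2·1/2 + 1/4·1/2 = 1/2.

1/2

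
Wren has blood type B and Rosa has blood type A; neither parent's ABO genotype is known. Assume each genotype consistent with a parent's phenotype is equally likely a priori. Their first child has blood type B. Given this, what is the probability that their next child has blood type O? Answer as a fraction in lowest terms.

Possible genotypes: Wren ∈ {BB, BO}; Rosa ∈ {AA, AO}.
Weight each parental genotype pair by prior × P(type-B child):
  BB × AO: posterior weight 2/3; P(next child type O) = 0.
  BO × AO: posterior weight 1/3; P(next child type O) = 1/4.
Weighted sum = 1/12.

1/12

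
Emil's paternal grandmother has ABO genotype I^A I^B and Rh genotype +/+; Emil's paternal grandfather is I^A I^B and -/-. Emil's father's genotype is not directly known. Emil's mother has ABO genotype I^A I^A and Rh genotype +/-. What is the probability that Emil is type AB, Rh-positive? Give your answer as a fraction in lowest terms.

3/8

Emil's father's ABO genotype from I^A I^B × I^A I^B: 1/4 I^A I^A, 1/2 I^A I^B, 1/4 I^B I^B.
Crossing each possibility with the mother I^A I^A and summing P(type AB): 1/4·0 + 1/2·1/2 + 1/4·1 = 1/2.
Similarly for Rh via the father's Rh distribution: P(Rh+) = 3/4.
Independent loci: 1/2 × 3/4 = 3/8.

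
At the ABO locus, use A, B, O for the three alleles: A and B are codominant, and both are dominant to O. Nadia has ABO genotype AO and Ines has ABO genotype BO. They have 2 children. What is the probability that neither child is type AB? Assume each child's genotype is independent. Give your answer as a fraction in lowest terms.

9/16

ABO cross AO × BO → 1/4 O, 1/4 A, 1/4 B, 1/4 AB.
So P(type AB) = 1/4 per child.
P(not type AB) = 3/4 for one child; (3/4)^2 = 9/16.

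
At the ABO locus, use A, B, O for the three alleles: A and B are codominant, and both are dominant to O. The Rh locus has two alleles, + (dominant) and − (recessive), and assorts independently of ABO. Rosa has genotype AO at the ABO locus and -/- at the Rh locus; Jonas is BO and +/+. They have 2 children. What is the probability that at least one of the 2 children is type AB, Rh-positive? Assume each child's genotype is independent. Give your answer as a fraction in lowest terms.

7/16

ABO cross AO × BO → 1/4 O, 1/4 A, 1/4 B, 1/4 AB.
Rh cross -/- × +/+ → 1 Rh+; so P(type AB, Rh-positive) = 1/4 × 1 = 1/4 per child.
P(none) = (3/4)^2 = 9/16; P(at least one) = 1 − 9/16 = 7/16.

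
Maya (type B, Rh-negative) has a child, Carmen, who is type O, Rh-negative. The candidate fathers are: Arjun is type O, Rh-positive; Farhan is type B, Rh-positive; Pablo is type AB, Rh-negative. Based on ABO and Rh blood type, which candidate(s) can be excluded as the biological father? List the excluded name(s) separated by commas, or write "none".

Pablo

A candidate is excluded only if no genotype consistent with his phenotype could produce a type O, Rh-negative child with a type B, Rh-negative mother.
Pablo (type AB, Rh-): no genotype consistent with that phenotype can produce a type-O Rh- child with a type-B mother.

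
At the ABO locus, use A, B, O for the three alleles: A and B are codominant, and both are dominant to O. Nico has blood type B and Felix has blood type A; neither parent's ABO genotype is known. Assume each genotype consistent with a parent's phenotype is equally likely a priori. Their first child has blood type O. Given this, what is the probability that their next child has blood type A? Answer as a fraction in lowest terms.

1/4

Possible genotypes: Nico ∈ {BB, BO}; Felix ∈ {AA, AO}.
Weight each parental genotype pair by prior × P(type-O child):
  BO × AO: posterior weight 1; P(next child type A) = 1/4.
Weighted sum = 1/4.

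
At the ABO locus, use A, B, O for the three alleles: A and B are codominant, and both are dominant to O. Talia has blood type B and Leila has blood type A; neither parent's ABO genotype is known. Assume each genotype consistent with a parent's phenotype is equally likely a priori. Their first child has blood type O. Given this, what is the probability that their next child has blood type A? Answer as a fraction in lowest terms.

Possible genotypes: Talia ∈ {BB, BO}; Leila ∈ {AA, AO}.
Weight each parental genotype pair by prior × P(type-O child):
  BO × AO: posterior weight 1; P(next child type A) = 1/4.
Weighted sum = 1/4.

1/4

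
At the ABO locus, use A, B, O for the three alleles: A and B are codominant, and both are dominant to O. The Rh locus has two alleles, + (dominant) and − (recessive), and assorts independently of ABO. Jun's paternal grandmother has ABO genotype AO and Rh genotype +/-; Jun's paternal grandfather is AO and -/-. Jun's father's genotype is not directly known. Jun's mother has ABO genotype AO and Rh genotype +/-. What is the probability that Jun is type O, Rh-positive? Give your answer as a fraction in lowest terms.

5/32

Jun's father's ABO genotype from AO × AO: 1/4 AA, 1/2 AO, 1/4 OO.
Crossing each possibility with the mother AO and summing P(type O): 1/4·0 + 1/2·1/4 + 1/4·1/2 = 1/4.
Similarly for Rh via the father's Rh distribution: P(Rh+) = 5/8.
Independent loci: 1/4 × 5/8 = 5/32.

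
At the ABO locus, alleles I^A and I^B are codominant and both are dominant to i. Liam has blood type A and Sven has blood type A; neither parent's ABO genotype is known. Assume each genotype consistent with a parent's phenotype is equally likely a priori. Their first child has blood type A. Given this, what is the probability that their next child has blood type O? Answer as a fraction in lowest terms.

1/20

Possible genotypes: Liam ∈ {I^A I^A, I^A i}; Sven ∈ {I^A I^A, I^A i}.
Weight each parental genotype pair by prior × P(type-A child):
  I^A I^A × I^A I^A: posterior weight 4/15; P(next child type O) = 0.
  I^A I^A × I^A i: posterior weight 4/15; P(next child type O) = 0.
  I^A i × I^A I^A: posterior weight 4/15; P(next child type O) = 0.
  I^A i × I^A i: posterior weight 1/5; P(next child type O) = 1/4.
Weighted sum = 1/20.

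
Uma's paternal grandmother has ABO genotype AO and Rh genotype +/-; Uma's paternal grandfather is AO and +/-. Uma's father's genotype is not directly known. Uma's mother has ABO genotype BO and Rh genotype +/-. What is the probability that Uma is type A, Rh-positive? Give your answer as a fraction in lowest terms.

Uma's father's ABO genotype from AO × AO: 1/4 AA, 1/2 AO, 1/4 OO.
Crossing each possibility with the mother BO and summing P(type A): 1/4·1/2 + 1/2·1/4 + 1/4·0 = 1/4.
Similarly for Rh via the father's Rh distribution: P(Rh+) = 3/4.
Independent loci: 1/4 × 3/4 = 3/16.

3/16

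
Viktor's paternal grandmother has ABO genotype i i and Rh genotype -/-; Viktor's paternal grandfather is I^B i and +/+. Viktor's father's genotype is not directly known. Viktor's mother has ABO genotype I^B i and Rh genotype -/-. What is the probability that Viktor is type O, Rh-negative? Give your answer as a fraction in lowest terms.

Viktor's father's ABO genotype from i i × I^B i: 1/2 I^B i, 1/2 i i.
Crossing each possibility with the mother I^B i and summing P(type O): 1/2·1/4 + 1/2·1/2 = 3/8.
Similarly for Rh via the father's Rh distribution: P(Rh-) = 1/2.
Independent loci: 3/8 × 1/2 = 3/16.

3/16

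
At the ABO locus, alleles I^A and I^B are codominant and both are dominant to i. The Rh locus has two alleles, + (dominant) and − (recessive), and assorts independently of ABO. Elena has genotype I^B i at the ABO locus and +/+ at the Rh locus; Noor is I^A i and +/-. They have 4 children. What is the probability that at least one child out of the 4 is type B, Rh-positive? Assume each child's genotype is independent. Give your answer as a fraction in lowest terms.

175/256

ABO cross I^B i × I^A i → 1/4 O, 1/4 A, 1/4 B, 1/4 AB.
Rh cross +/+ × +/- → 1 Rh+; so P(type B, Rh-positive) = 1/4 × 1 = 1/4 per child.
P(none) = (3/4)^4 = 81/256; P(at least one) = 1 − 81/256 = 175/256.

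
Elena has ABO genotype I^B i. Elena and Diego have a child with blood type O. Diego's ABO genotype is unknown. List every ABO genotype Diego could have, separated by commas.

For each candidate genotype of Diego, check whether crossing it with I^B i can produce every observed child phenotype.
  I^A I^A → possible child types {A, AB} ✗
  I^A I^B → possible child types {A, B, AB} ✗
  I^A i → possible child types {O, A, B, AB} ✓
  I^B I^B → possible child types {B} ✗
  I^B i → possible child types {O, B} ✓
  i i → possible child types {O, B} ✓

I^A i, I^B i, i i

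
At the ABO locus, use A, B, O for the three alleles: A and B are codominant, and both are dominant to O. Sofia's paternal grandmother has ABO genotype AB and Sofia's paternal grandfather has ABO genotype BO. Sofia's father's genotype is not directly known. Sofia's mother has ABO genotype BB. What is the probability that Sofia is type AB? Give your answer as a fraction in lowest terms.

Sofia's father's ABO genotype from AB × BO: 1/4 AB, 1/4 AO, 1/4 BB, 1/4 BO.
Crossing each possibility with the mother BB and summing P(type AB): 1/4·1/2 + 1/4·1/2 + 1/4·0 + 1/4·0 = 1/4.

1/4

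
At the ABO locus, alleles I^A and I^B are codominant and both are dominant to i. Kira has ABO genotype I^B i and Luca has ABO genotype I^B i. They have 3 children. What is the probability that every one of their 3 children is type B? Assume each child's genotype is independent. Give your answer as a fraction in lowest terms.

ABO cross I^B i × I^B i → 1/4 O, 3/4 B.
So P(type B) = 3/4 per child.
All 3 independent: (3/4)^3 = 27/64.

27/64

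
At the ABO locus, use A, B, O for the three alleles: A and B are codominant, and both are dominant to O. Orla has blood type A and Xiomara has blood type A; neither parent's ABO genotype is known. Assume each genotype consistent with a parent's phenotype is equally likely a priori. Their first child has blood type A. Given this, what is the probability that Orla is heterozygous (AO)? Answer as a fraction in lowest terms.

Possible genotypes: Orla ∈ {AA, AO}; Xiomara ∈ {AA, AO}.
Weight each parental genotype pair by prior × P(type-A child):
  AA × AA: posterior weight 4/15.
  AA × AO: posterior weight 4/15.
  AO × AA: posterior weight 4/15.
  AO × AO: posterior weight 1/5.
Sum the posterior weight over pairs where Orla is AO: 7/15.

7/15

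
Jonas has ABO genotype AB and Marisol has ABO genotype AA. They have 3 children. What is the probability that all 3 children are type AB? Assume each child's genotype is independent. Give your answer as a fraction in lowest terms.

1/8

ABO cross AB × AA → 1/2 A, 1/2 AB.
So P(type AB) = 1/2 per child.
All 3 independent: (1/2)^3 = 1/8.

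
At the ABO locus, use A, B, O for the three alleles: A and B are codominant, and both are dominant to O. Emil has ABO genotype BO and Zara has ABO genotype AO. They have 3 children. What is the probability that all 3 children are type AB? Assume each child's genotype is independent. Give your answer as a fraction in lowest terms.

ABO cross BO × AO → 1/4 O, 1/4 A, 1/4 B, 1/4 AB.
So P(type AB) = 1/4 per child.
All 3 independent: (1/4)^3 = 1/64.

1/64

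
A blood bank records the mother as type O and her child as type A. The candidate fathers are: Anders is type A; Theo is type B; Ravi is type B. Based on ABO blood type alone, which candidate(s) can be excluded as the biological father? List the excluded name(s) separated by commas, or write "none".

A candidate is excluded only if no genotype consistent with his phenotype could produce a type A child with a type O mother.
Theo (type B): no genotype consistent with that phenotype can produce a type-A child with a type-O mother.
Ravi (type B): no genotype consistent with that phenotype can produce a type-A child with a type-O mother.

Theo, Ravi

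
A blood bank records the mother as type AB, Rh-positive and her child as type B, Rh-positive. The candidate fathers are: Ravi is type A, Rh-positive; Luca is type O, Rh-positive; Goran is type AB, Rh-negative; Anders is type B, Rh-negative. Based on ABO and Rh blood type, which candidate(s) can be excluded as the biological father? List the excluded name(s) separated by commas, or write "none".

none

A candidate is excluded only if no genotype consistent with his phenotype could produce a type B, Rh-positive child with a type AB, Rh-positive mother.
Every candidate has at least one consistent genotype combination, so none can be excluded.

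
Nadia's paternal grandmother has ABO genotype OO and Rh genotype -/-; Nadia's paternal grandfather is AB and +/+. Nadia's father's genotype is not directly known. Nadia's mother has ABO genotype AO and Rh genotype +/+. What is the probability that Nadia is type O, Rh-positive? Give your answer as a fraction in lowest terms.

Nadia's father's ABO genotype from OO × AB: 1/2 AO, 1/2 BO.
Crossing each possibility with the mother AO and summing P(type O): 1/2·1/4 + 1/2·1/4 = 1/4.
Similarly for Rh via the father's Rh distribution: P(Rh+) = 1.
Independent loci: 1/4 × 1 = 1/4.

1/4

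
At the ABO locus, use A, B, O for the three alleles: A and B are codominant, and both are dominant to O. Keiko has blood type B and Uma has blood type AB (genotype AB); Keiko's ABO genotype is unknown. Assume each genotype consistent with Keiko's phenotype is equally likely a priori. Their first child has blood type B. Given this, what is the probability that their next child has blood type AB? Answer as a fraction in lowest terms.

Possible genotypes: Keiko ∈ {BB, BO}; Uma ∈ {AB}.
Weight each parental genotype pair by prior × P(type-B child):
  BB × AB: posterior weight 1/2; P(next child type AB) = 1/2.
  BO × AB: posterior weight 1/2; P(next child type AB) = 1/4.
Weighted sum = 3/8.

3/8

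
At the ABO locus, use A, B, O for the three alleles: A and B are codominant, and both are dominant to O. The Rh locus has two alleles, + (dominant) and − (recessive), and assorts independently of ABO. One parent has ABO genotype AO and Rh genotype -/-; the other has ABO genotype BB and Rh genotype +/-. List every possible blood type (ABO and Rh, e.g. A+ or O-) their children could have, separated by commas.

B+, B-, AB+, AB-

Gametes from AO × BB give offspring ABO genotypes AB, BO, i.e. phenotypes B, AB.
Rh cross -/- × +/- → phenotypes Rh+, Rh-.
Combining independently: B+, B-, AB+, AB-.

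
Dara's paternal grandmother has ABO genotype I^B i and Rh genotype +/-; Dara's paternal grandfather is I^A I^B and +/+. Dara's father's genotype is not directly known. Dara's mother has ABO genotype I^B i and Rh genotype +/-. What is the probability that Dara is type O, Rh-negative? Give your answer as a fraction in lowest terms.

1/64

Dara's father's ABO genotype from I^B i × I^A I^B: 1/4 I^A I^B, 1/4 I^A i, 1/4 I^B I^B, 1/4 I^B i.
Crossing each possibility with the mother I^B i and summing P(type O): 1/4·0 + 1/4·1/4 + 1/4·0 + 1/4·1/4 = 1/8.
Similarly for Rh via the father's Rh distribution: P(Rh-) = 1/8.
Independent loci: 1/8 × 1/8 = 1/64.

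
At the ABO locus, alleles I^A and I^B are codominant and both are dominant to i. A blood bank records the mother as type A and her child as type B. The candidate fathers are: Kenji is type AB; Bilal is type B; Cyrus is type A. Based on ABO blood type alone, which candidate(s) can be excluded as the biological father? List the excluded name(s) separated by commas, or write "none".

A candidate is excluded only if no genotype consistent with his phenotype could produce a type B child with a type A mother.
Cyrus (type A): no genotype consistent with that phenotype can produce a type-B child with a type-A mother.

Cyrus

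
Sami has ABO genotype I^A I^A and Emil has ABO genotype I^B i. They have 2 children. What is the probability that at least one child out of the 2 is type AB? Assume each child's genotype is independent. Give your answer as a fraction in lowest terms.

3/4

ABO cross I^A I^A × I^B i → 1/2 A, 1/2 AB.
So P(type AB) = 1/2 per child.
P(none) = (1/2)^2 = 1/4; P(at least one) = 1 − 1/4 = 3/4.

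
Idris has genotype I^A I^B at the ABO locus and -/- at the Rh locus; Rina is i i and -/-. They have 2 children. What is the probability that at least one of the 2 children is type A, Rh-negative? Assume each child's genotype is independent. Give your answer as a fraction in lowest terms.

ABO cross I^A I^B × i i → 1/2 A, 1/2 B.
Rh cross -/- × -/- → 1 Rh-; so P(type A, Rh-negative) = 1/2 × 1 = 1/2 per child.
P(none) = (1/2)^2 = 1/4; P(at least one) = 1 − 1/4 = 3/4.

3/4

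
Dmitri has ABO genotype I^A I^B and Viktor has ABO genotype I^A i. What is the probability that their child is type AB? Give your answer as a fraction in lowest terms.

1/4

ABO cross I^A I^B × I^A i → offspring phenotypes: 1/2 A, 1/4 B, 1/4 AB.
So P(type AB) = 1/4.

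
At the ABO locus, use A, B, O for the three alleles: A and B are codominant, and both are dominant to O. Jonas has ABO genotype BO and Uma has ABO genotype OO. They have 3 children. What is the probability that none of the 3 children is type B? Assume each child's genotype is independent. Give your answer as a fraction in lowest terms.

1/8

ABO cross BO × OO → 1/2 O, 1/2 B.
So P(type B) = 1/2 per child.
P(not type B) = 1/2 for one child; (1/2)^3 = 1/8.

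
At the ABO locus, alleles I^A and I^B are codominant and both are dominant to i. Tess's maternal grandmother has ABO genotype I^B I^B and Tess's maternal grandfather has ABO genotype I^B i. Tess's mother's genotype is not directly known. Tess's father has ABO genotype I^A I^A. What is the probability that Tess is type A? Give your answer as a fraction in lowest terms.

Tess's mother's ABO genotype from I^B I^B × I^B i: 1/2 I^B I^B, 1/2 I^B i.
Crossing each possibility with the father I^A I^A and summing P(type A): 1/2·0 + 1/2·1/2 = 1/4.

1/4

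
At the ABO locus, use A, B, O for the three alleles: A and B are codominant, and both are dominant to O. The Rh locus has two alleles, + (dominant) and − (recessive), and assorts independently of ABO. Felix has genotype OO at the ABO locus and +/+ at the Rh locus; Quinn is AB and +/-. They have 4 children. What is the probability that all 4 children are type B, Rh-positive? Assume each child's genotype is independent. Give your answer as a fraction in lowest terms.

ABO cross OO × AB → 1/2 A, 1/2 B.
Rh cross +/+ × +/- → 1 Rh+; so P(type B, Rh-positive) = 1/2 × 1 = 1/2 per child.
All 4 independent: (1/2)^4 = 1/16.

1/16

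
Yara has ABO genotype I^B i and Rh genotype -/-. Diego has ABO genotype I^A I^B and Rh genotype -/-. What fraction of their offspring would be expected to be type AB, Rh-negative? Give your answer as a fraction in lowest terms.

ABO cross I^B i × I^A I^B → offspring phenotypes: 1/4 A, 1/2 B, 1/4 AB.
Rh cross -/- × -/- → 1 Rh-.
Independent loci: P(type AB, Rh-negative) = 1/4 × 1 = 1/4.

1/4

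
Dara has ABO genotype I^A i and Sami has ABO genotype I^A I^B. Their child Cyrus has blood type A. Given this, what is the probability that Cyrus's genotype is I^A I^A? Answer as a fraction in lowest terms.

Cross I^A i × I^A I^B → 1/4 I^A I^A, 1/4 I^A I^B, 1/4 I^A i, 1/4 I^B i.
Type-A genotypes among offspring: I^A I^A (1/4), I^A i (1/4); total 1/2.
P(I^A I^A | type A) = (1/4) / (1/2) = 1/2.

1/2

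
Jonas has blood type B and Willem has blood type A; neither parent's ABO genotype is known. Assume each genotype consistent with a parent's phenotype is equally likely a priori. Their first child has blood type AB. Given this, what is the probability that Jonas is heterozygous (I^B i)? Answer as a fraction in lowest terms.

Possible genotypes: Jonas ∈ {I^B I^B, I^B i}; Willem ∈ {I^A I^A, I^A i}.
Weight each parental genotype pair by prior × P(type-AB child):
  I^B I^B × I^A I^A: posterior weight 4/9.
  I^B I^B × I^A i: posterior weight 2/9.
  I^B i × I^A I^A: posterior weight 2/9.
  I^B i × I^A i: posterior weight 1/9.
Sum the posterior weight over pairs where Jonas is I^B i: 1/3.

1/3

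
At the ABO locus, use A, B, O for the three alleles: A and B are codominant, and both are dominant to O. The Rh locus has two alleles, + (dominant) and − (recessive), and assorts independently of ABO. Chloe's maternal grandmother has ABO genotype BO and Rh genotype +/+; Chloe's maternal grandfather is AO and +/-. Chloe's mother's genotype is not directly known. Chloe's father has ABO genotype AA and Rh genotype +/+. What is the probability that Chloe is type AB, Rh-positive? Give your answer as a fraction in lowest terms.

1/4

Chloe's mother's ABO genotype from BO × AO: 1/4 AB, 1/4 AO, 1/4 BO, 1/4 OO.
Crossing each possibility with the father AA and summing P(type AB): 1/4·1/2 + 1/4·0 + 1/4·1/2 + 1/4·0 = 1/4.
Similarly for Rh via the mother's Rh distribution: P(Rh+) = 1.
Independent loci: 1/4 × 1 = 1/4.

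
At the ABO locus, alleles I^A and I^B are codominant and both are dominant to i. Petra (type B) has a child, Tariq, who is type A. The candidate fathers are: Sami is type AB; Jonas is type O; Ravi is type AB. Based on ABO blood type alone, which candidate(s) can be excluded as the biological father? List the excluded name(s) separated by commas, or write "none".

Jonas

A candidate is excluded only if no genotype consistent with his phenotype could produce a type A child with a type B mother.
Jonas (type O): no genotype consistent with that phenotype can produce a type-A child with a type-B mother.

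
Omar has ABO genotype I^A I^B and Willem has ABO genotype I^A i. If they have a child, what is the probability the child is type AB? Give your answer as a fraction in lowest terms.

1/4

ABO cross I^A I^B × I^A i → offspring phenotypes: 1/2 A, 1/4 B, 1/4 AB.
So P(type AB) = 1/4.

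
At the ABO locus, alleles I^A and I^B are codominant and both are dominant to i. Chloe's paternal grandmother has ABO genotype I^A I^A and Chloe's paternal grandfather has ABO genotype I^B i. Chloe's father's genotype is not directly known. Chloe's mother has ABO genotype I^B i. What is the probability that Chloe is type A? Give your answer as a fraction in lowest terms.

Chloe's father's ABO genotype from I^A I^A × I^B i: 1/2 I^A I^B, 1/2 I^A i.
Crossing each possibility with the mother I^B i and summing P(type A): 1/2·1/4 + 1/2·1/4 = 1/4.

1/4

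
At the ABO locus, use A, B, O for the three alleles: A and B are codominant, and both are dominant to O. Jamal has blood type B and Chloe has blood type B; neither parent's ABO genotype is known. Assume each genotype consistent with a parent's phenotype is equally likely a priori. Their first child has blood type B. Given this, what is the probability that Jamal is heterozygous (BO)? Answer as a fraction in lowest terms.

Possible genotypes: Jamal ∈ {BB, BO}; Chloe ∈ {BB, BO}.
Weight each parental genotype pair by prior × P(type-B child):
  BB × BB: posterior weight 4/15.
  BB × BO: posterior weight 4/15.
  BO × BB: posterior weight 4/15.
  BO × BO: posterior weight 1/5.
Sum the posterior weight over pairs where Jamal is BO: 7/15.

7/15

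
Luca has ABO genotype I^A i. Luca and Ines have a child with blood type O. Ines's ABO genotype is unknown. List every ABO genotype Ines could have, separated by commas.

I^A i, I^B i, i i

For each candidate genotype of Ines, check whether crossing it with I^A i can produce every observed child phenotype.
  I^A I^A → possible child types {A} ✗
  I^A I^B → possible child types {A, B, AB} ✗
  I^A i → possible child types {O, A} ✓
  I^B I^B → possible child types {B, AB} ✗
  I^B i → possible child types {O, A, B, AB} ✓
  i i → possible child types {O, A} ✓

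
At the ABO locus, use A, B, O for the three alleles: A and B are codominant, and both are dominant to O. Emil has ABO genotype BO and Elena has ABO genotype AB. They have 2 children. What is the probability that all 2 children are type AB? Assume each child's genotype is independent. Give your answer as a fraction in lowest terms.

ABO cross BO × AB → 1/4 A, 1/2 B, 1/4 AB.
So P(type AB) = 1/4 per child.
All 2 independent: (1/4)^2 = 1/16.

1/16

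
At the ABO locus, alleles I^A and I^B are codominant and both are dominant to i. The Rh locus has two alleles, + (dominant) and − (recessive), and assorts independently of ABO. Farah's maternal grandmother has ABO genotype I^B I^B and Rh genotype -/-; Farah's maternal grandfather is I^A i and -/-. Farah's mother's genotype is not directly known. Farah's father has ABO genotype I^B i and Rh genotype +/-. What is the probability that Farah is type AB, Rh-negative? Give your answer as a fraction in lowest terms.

Farah's mother's ABO genotype from I^B I^B × I^A i: 1/2 I^A I^B, 1/2 I^B i.
Crossing each possibility with the father I^B i and summing P(type AB): 1/2·1/4 + 1/2·0 = 1/8.
Similarly for Rh via the mother's Rh distribution: P(Rh-) = 1/2.
Independent loci: 1/8 × 1/2 = 1/16.

1/16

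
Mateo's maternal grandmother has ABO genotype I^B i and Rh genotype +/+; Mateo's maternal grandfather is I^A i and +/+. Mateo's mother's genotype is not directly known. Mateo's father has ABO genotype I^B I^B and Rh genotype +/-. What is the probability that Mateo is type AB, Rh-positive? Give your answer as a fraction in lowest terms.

1/4

Mateo's mother's ABO genotype from I^B i × I^A i: 1/4 I^A I^B, 1/4 I^A i, 1/4 I^B i, 1/4 i i.
Crossing each possibility with the father I^B I^B and summing P(type AB): 1/4·1/2 + 1/4·1/2 + 1/4·0 + 1/4·0 = 1/4.
Similarly for Rh via the mother's Rh distribution: P(Rh+) = 1.
Independent loci: 1/4 × 1 = 1/4.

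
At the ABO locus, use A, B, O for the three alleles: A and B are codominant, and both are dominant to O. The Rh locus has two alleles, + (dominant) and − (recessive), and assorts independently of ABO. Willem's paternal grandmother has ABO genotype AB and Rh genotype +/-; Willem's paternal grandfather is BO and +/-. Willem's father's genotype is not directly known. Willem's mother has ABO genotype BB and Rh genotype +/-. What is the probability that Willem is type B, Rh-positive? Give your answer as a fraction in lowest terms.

9/16

Willem's father's ABO genotype from AB × BO: 1/4 AB, 1/4 AO, 1/4 BB, 1/4 BO.
Crossing each possibility with the mother BB and summing P(type B): 1/4·1/2 + 1/4·1/2 + 1/4·1 + 1/4·1 = 3/4.
Similarly for Rh via the father's Rh distribution: P(Rh+) = 3/4.
Independent loci: 3/4 × 3/4 = 9/16.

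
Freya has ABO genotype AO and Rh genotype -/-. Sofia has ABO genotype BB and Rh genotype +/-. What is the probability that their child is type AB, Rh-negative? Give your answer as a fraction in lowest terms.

ABO cross AO × BB → offspring phenotypes: 1/2 B, 1/2 AB.
Rh cross -/- × +/- → 1/2 Rh+, 1/2 Rh-.
Independent loci: P(type AB, Rh-negative) = 1/2 × 1/2 = 1/4.

1/4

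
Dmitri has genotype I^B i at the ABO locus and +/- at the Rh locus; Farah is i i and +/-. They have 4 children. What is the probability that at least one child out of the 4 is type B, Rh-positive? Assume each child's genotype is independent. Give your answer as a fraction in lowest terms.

3471/4096

ABO cross I^B i × i i → 1/2 O, 1/2 B.
Rh cross +/- × +/- → 3/4 Rh+, 1/4 Rh-; so P(type B, Rh-positive) = 1/2 × 3/4 = 3/8 per child.
P(none) = (5/8)^4 = 625/4096; P(at least one) = 1 − 625/4096 = 3471/4096.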